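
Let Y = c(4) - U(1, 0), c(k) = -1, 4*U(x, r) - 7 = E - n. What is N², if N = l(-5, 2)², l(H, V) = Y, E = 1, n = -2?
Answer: 2401/16 ≈ 150.06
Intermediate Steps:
U(x, r) = 5/2 (U(x, r) = 7/4 + (1 - 1*(-2))/4 = 7/4 + (1 + 2)/4 = 7/4 + (¼)*3 = 7/4 + ¾ = 5/2)
Y = -7/2 (Y = -1 - 1*5/2 = -1 - 5/2 = -7/2 ≈ -3.5000)
l(H, V) = -7/2
N = 49/4 (N = (-7/2)² = 49/4 ≈ 12.250)
N² = (49/4)² = 2401/16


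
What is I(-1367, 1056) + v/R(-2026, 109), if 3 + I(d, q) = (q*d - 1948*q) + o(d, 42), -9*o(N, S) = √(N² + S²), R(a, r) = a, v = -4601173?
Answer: -7087701545/2026 - √1870453/9 ≈ -3.4985e+6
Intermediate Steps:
o(N, S) = -√(N² + S²)/9
I(d, q) = -3 - 1948*q - √(1764 + d²)/9 + d*q (I(d, q) = -3 + ((q*d - 1948*q) - √(d² + 42²)/9) = -3 + ((d*q - 1948*q) - √(d² + 1764)/9) = -3 + ((-1948*q + d*q) - √(1764 + d²)/9) = -3 + (-1948*q - √(1764 + d²)/9 + d*q) = -3 - 1948*q - √(1764 + d²)/9 + d*q)
I(-1367, 1056) + v/R(-2026, 109) = (-3 - 1948*1056 - √(1764 + (-1367)²)/9 - 1367*1056) - 4601173/(-2026) = (-3 - 2057088 - √(1764 + 1868689)/9 - 1443552) - 4601173*(-1/2026) = (-3 - 2057088 - √1870453/9 - 1443552) + 4601173/2026 = (-3500643 - √1870453/9) + 4601173/2026 = -7087701545/2026 - √1870453/9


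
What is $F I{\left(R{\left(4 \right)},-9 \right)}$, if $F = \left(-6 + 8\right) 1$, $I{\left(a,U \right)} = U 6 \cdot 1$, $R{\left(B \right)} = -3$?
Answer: $-108$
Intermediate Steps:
$I{\left(a,U \right)} = 6 U$ ($I{\left(a,U \right)} = 6 U 1 = 6 U$)
$F = 2$ ($F = 2 \cdot 1 = 2$)
$F I{\left(R{\left(4 \right)},-9 \right)} = 2 \cdot 6 \left(-9\right) = 2 \left(-54\right) = -108$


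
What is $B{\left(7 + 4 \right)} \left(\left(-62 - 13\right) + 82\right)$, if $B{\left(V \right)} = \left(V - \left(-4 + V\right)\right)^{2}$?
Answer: $112$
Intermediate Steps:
$B{\left(V \right)} = 16$ ($B{\left(V \right)} = 4^{2} = 16$)
$B{\left(7 + 4 \right)} \left(\left(-62 - 13\right) + 82\right) = 16 \left(\left(-62 - 13\right) + 82\right) = 16 \left(-75 + 82\right) = 16 \cdot 7 = 112$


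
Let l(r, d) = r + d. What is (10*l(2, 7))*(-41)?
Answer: -3690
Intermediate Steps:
l(r, d) = d + r
(10*l(2, 7))*(-41) = (10*(7 + 2))*(-41) = (10*9)*(-41) = 90*(-41) = -3690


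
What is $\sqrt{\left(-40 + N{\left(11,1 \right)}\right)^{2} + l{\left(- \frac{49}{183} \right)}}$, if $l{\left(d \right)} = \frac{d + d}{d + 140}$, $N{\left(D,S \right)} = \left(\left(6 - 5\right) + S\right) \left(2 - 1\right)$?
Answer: $\frac{3 \sqrt{2141030606}}{3653} \approx 38.0$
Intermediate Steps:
$N{\left(D,S \right)} = 1 + S$ ($N{\left(D,S \right)} = \left(1 + S\right) 1 = 1 + S$)
$l{\left(d \right)} = \frac{2 d}{140 + d}$
$\sqrt{\left(-40 + N{\left(11,1 \right)}\right)^{2} + l{\left(- \frac{49}{183} \right)}} = \sqrt{\left(-40 + \left(1 + 1\right)\right)^{2} + \frac{2 \left(- \frac{49}{183}\right)}{140 - \frac{49}{183}}} = \sqrt{\left(-40 + 2\right)^{2} + \frac{2 \left(\left(-49\right) \frac{1}{183}\right)}{140 - \frac{49}{183}}} = \sqrt{\left(-38\right)^{2} + 2 \left(- \frac{49}{183}\right) \frac{1}{140 - \frac{49}{183}}} = \sqrt{1444 + 2 \left(- \frac{49}{183}\right) \frac{1}{\frac{25571}{183}}} = \sqrt{1444 + 2 \left(- \frac{49}{183}\right) \frac{183}{25571}} = \sqrt{1444 - \frac{14}{3653}} = \sqrt{\frac{5274918}{3653}} = \frac{3 \sqrt{2141030606}}{3653}$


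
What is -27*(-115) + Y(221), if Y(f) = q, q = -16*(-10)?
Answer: 3265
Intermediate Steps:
q = 160
Y(f) = 160
-27*(-115) + Y(221) = -27*(-115) + 160 = 3105 + 160 = 3265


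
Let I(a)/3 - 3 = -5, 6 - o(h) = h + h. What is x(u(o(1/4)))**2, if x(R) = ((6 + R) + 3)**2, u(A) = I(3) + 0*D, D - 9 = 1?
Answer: 81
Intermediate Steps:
D = 10 (D = 9 + 1 = 10)
o(h) = 6 - 2*h (o(h) = 6 - (h + h) = 6 - 2*h)
I(a) = -6 (I(a) = 9 + 3*(-5) = 9 - 15 = -6)
u(A) = -6 (u(A) = -6 + 0*10 = -6 + 0 = -6)
x(R) = (9 + R)**2
x(u(o(1/4)))**2 = ((9 - 6)**2)**2 = (3**2)**2 = 9**2 = 81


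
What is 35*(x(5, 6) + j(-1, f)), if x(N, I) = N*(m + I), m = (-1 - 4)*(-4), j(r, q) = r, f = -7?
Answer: 4515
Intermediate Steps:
m = 20 (m = -5*(-4) = 20)
x(N, I) = N*(20 + I)
35*(x(5, 6) + j(-1, f)) = 35*(5*(20 + 6) - 1) = 35*(5*26 - 1) = 35*(130 - 1) = 35*129 = 4515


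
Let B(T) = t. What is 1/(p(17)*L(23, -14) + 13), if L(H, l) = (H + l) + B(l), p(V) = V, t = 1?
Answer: 1/183 ≈ 0.0054645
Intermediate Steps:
B(T) = 1
L(H, l) = 1 + H + l (L(H, l) = (H + l) + 1 = 1 + H + l)
1/(p(17)*L(23, -14) + 13) = 1/(17*(1 + 23 - 14) + 13) = 1/(17*10 + 13) = 1/(170 + 13) = 1/183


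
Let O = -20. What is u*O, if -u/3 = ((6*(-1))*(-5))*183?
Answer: 329400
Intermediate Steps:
u = -16470 (u = -3*(6*(-1))*(-5)*183 = -3*(-6*(-5))*183 = -90*183 = -3*5490 = -16470)
u*O = -16470*(-20) = 329400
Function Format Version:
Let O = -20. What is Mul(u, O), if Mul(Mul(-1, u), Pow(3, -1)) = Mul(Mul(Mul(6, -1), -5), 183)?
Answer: 329400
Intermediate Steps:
u = -16470 (u = Mul(-3, Mul(Mul(Mul(6, -1), -5), 183)) = Mul(-3, Mul(Mul(-6, -5), 183)) = Mul(-3, Mul(30, 183)) = Mul(-3, 5490) = -16470)
Mul(u, O) = Mul(-16470, -20) = 329400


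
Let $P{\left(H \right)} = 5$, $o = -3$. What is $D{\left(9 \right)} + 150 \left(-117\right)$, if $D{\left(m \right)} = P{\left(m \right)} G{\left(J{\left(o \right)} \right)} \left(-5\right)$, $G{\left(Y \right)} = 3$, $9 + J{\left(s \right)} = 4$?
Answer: $-17625$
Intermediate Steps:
$J{\left(s \right)} = -5$ ($J{\left(s \right)} = -9 + 4 = -5$)
$D{\left(m \right)} = -75$ ($D{\left(m \right)} = 5 \cdot 3 \left(-5\right) = 15 \left(-5\right) = -75$)
$D{\left(9 \right)} + 150 \left(-117\right) = -75 + 150 \left(-117\right) = -75 - 17550 = -17625$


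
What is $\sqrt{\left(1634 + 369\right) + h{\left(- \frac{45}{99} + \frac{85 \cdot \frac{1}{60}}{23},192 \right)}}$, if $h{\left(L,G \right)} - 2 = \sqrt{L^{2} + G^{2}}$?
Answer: $\frac{\sqrt{4620169620 + 759 \sqrt{339787822993}}}{1518} \approx 46.872$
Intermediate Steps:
$h{\left(L,G \right)} = 2 + \sqrt{G^{2} + L^{2}}$ ($h{\left(L,G \right)} = 2 + \sqrt{L^{2} + G^{2}} = 2 + \sqrt{G^{2} + L^{2}}$)
$\sqrt{\left(1634 + 369\right) + h{\left(- \frac{45}{99} + \frac{85 \cdot \frac{1}{60}}{23},192 \right)}} = \sqrt{\left(1634 + 369\right) + \left(2 + \sqrt{192^{2} + \left(- \frac{45}{99} + \frac{85 \cdot \frac{1}{60}}{23}\right)^{2}}\right)} = \sqrt{2003 + \left(2 + \sqrt{36864 + \left(\left(-45\right) \frac{1}{99} + 85 \cdot \frac{1}{60} \cdot \frac{1}{23}\right)^{2}}\right)} = \sqrt{2003 + \left(2 + \sqrt{36864 + \left(- \frac{5}{11} + \frac{17}{12} \cdot \frac{1}{23}\right)^{2}}\right)} = \sqrt{2003 + \left(2 + \sqrt{36864 + \left(- \frac{5}{11} + \frac{17}{276}\right)^{2}}\right)} = \sqrt{2003 + \left(2 + \sqrt{36864 + \left(- \frac{1193}{3036}\right)^{2}}\right)} = \sqrt{2003 + \left(2 + \sqrt{36864 + \frac{1423249}{9217296}}\right)} = \sqrt{2003 + \left(2 + \sqrt{\frac{339787822993}{9217296}}\right)} = \sqrt{2003 + \left(2 + \frac{\sqrt{339787822993}}{3036}\right)} = \sqrt{2005 + \frac{\sqrt{339787822993}}{3036}}$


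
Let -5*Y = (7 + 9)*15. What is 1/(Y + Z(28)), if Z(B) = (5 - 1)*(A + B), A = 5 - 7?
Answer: 1/56 ≈ 0.017857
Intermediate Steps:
A = -2
Z(B) = -8 + 4*B (Z(B) = (5 - 1)*(-2 + B) = 4*(-2 + B) = -8 + 4*B)
Y = -48 (Y = -(7 + 9)*15/5 = -16*15/5 = -1/5*240 = -48)
1/(Y + Z(28)) = 1/(-48 + (-8 + 4*28)) = 1/(-48 + (-8 + 112)) = 1/(-48 + 104) = 1/56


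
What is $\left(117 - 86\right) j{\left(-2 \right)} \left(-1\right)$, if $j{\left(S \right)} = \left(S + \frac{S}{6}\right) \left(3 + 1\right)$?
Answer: $\frac{868}{3} \approx 289.33$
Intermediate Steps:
$j{\left(S \right)} = \frac{14 S}{3}$ ($j{\left(S \right)} = \left(S + S \frac{1}{6}\right) 4 = \left(S + \frac{S}{6}\right) 4 = \frac{7 S}{6} \cdot 4 = \frac{14 S}{3}$)
$\left(117 - 86\right) j{\left(-2 \right)} \left(-1\right) = \left(117 - 86\right) \frac{14}{3} \left(-2\right) \left(-1\right) = 31 \left(\left(- \frac{28}{3}\right) \left(-1\right)\right) = 31 \cdot \frac{28}{3} = \frac{868}{3}$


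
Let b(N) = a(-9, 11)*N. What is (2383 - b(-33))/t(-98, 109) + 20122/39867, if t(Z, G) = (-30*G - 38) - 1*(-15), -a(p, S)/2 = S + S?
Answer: 29145569/131282031 ≈ 0.22201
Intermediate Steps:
a(p, S) = -4*S (a(p, S) = -2*(S + S) = -4*S)
t(Z, G) = -23 - 30*G (t(Z, G) = (-38 - 30*G) + 15 = -23 - 30*G)
b(N) = -44*N (b(N) = (-4*11)*N = -44*N)
(2383 - b(-33))/t(-98, 109) + 20122/39867 = (2383 - (-44)*(-33))/(-23 - 30*109) + 20122/39867 = (2383 - 1*1452)/(-23 - 3270) + 20122*(1/39867) = (2383 - 1452)/(-3293) + 20122/39867 = 931*(-1/3293) + 20122/39867 = -931/3293 + 20122/39867 = 29145569/131282031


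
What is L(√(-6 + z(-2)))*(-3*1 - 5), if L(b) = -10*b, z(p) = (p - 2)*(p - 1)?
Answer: 80*√6 ≈ 195.96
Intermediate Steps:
z(p) = (-1 + p)*(-2 + p) (z(p) = (-2 + p)*(-1 + p) = (-1 + p)*(-2 + p))
L(√(-6 + z(-2)))*(-3*1 - 5) = (-10*√(-6 + (2 + (-2)² - 3*(-2))))*(-3*1 - 5) = (-10*√(-6 + (2 + 4 + 6)))*(-3 - 5) = -10*√(-6 + 12)*(-8) = -10*√6*(-8) = 80*√6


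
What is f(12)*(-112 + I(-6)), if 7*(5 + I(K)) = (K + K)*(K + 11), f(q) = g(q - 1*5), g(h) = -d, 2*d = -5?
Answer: -4395/14 ≈ -313.93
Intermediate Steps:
d = -5/2 (d = (½)*(-5) = -5/2 ≈ -2.5000)
g(h) = 5/2 (g(h) = -1*(-5/2) = 5/2)
f(q) = 5/2
I(K) = -5 + 2*K*(11 + K)/7 (I(K) = -5 + ((K + K)*(K + 11))/7 = -5 + ((2*K)*(11 + K))/7 = -5 + (2*K*(11 + K))/7 = -5 + 2*K*(11 + K)/7)
f(12)*(-112 + I(-6)) = 5*(-112 + (-5 + (2/7)*(-6)² + (22/7)*(-6)))/2 = 5*(-112 + (-5 + (2/7)*36 - 132/7))/2 = 5*(-112 + (-5 + 72/7 - 132/7))/2 = 5*(-112 - 95/7)/2 = (5/2)*(-879/7) = -4395/14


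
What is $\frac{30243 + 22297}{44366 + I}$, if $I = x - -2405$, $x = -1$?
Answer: $\frac{5254}{4677} \approx 1.1234$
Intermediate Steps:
$I = 2404$ ($I = -1 - -2405 = -1 + 2405 = 2404$)
$\frac{30243 + 22297}{44366 + I} = \frac{30243 + 22297}{44366 + 2404} = \frac{52540}{46770} = 52540 \cdot \frac{1}{46770} = \frac{5254}{4677}$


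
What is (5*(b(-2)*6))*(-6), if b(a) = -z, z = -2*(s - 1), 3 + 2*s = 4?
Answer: 180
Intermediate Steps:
s = ½ (s = -3/2 + (½)*4 = -3/2 + 2 = ½ ≈ 0.50000)
z = 1 (z = -2*(½ - 1) = -2*(-½) = 1)
b(a) = -1 (b(a) = -1*1 = -1)
(5*(b(-2)*6))*(-6) = (5*(-1*6))*(-6) = (5*(-6))*(-6) = -30*(-6) = 180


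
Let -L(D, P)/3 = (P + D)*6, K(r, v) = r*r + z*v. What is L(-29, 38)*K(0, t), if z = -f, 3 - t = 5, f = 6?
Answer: -1944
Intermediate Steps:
t = -2 (t = 3 - 1*5 = 3 - 5 = -2)
z = -6 (z = -1*6 = -6)
K(r, v) = r² - 6*v (K(r, v) = r*r - 6*v = r² - 6*v)
L(D, P) = -18*D - 18*P (L(D, P) = -3*(P + D)*6 = -3*(D + P)*6 = -3*(6*D + 6*P) = -18*D - 18*P)
L(-29, 38)*K(0, t) = (-18*(-29) - 18*38)*(0² - 6*(-2)) = (522 - 684)*(0 + 12) = -162*12 = -1944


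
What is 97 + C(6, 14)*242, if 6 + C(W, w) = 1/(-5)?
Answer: -7017/5 ≈ -1403.4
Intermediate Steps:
C(W, w) = -31/5 (C(W, w) = -6 + 1/(-5) = -6 - 1/5 = -31/5)
97 + C(6, 14)*242 = 97 - 31/5*242 = 97 - 7502/5 = -7017/5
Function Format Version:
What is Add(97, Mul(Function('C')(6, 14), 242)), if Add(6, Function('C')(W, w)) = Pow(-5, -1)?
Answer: Rational(-7017, 5) ≈ -1403.4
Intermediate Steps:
Function('C')(W, w) = Rational(-31, 5) (Function('C')(W, w) = Add(-6, Pow(-5, -1)) = Add(-6, Rational(-1, 5)) = Rational(-31, 5))
Add(97, Mul(Function('C')(6, 14), 242)) = Add(97, Mul(Rational(-31, 5), 242)) = Add(97, Rational(-7502, 5)) = Rational(-7017, 5)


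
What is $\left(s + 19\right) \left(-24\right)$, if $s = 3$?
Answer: $-528$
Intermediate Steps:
$\left(s + 19\right) \left(-24\right) = \left(3 + 19\right) \left(-24\right) = 22 \left(-24\right) = -528$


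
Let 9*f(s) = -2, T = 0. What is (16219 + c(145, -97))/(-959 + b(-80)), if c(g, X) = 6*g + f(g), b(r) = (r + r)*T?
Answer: -153799/8631 ≈ -17.819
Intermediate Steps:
f(s) = -2/9 (f(s) = (⅑)*(-2) = -2/9)
b(r) = 0 (b(r) = (r + r)*0 = (2*r)*0 = 0)
c(g, X) = -2/9 + 6*g (c(g, X) = 6*g - 2/9 = -2/9 + 6*g)
(16219 + c(145, -97))/(-959 + b(-80)) = (16219 + (-2/9 + 6*145))/(-959 + 0) = (16219 + (-2/9 + 870))/(-959) = (16219 + 7828/9)*(-1/959) = (153799/9)*(-1/959) = -153799/8631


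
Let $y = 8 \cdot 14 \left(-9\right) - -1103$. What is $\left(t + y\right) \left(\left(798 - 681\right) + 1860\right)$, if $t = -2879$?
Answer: $-5503968$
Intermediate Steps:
$y = 95$ ($y = 112 \left(-9\right) + 1103 = -1008 + 1103 = 95$)
$\left(t + y\right) \left(\left(798 - 681\right) + 1860\right) = \left(-2879 + 95\right) \left(\left(798 - 681\right) + 1860\right) = - 2784 \left(117 + 1860\right) = \left(-2784\right) 1977 = -5503968$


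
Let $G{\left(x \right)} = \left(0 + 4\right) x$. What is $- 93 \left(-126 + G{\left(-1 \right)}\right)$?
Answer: $12090$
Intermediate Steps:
$G{\left(x \right)} = 4 x$
$- 93 \left(-126 + G{\left(-1 \right)}\right) = - 93 \left(-126 + 4 \left(-1\right)\right) = - 93 \left(-126 - 4\right) = \left(-93\right) \left(-130\right) = 12090$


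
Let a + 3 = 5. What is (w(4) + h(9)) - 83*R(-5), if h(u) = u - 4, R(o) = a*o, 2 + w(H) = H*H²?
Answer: 897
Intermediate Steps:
a = 2 (a = -3 + 5 = 2)
w(H) = -2 + H³ (w(H) = -2 + H*H² = -2 + H³)
R(o) = 2*o
h(u) = -4 + u
(w(4) + h(9)) - 83*R(-5) = ((-2 + 4³) + (-4 + 9)) - 166*(-5) = ((-2 + 64) + 5) - 83*(-10) = (62 + 5) + 830 = 67 + 830 = 897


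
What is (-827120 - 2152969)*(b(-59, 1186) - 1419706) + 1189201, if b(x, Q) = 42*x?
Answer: 4238236083577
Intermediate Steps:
(-827120 - 2152969)*(b(-59, 1186) - 1419706) + 1189201 = (-827120 - 2152969)*(42*(-59) - 1419706) + 1189201 = -2980089*(-2478 - 1419706) + 1189201 = -2980089*(-1422184) + 1189201 = 4238234894376 + 1189201 = 4238236083577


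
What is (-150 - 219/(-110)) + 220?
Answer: 7919/110 ≈ 71.991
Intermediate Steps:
(-150 - 219/(-110)) + 220 = (-150 - 219*(-1/110)) + 220 = (-150 + 219/110) + 220 = -16281/110 + 220 = 7919/110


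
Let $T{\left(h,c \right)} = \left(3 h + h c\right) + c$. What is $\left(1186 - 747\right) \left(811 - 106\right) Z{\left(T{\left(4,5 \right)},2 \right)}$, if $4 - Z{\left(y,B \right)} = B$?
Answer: $618990$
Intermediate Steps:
$T{\left(h,c \right)} = c + 3 h + c h$ ($T{\left(h,c \right)} = \left(3 h + c h\right) + c = c + 3 h + c h$)
$Z{\left(y,B \right)} = 4 - B$
$\left(1186 - 747\right) \left(811 - 106\right) Z{\left(T{\left(4,5 \right)},2 \right)} = \left(1186 - 747\right) \left(811 - 106\right) \left(4 - 2\right) = 439 \cdot 705 \left(4 - 2\right) = 309495 \cdot 2 = 618990$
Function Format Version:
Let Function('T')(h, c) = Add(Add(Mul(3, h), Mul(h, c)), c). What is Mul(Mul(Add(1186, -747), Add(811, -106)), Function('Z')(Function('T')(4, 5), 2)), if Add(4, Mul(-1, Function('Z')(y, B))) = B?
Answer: 618990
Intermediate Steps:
Function('T')(h, c) = Add(c, Mul(3, h), Mul(c, h)) (Function('T')(h, c) = Add(Add(Mul(3, h), Mul(c, h)), c) = Add(c, Mul(3, h), Mul(c, h)))
Function('Z')(y, B) = Add(4, Mul(-1, B))
Mul(Mul(Add(1186, -747), Add(811, -106)), Function('Z')(Function('T')(4, 5), 2)) = Mul(Mul(Add(1186, -747), Add(811, -106)), Add(4, Mul(-1, 2))) = Mul(Mul(439, 705), Add(4, -2)) = Mul(309495, 2) = 618990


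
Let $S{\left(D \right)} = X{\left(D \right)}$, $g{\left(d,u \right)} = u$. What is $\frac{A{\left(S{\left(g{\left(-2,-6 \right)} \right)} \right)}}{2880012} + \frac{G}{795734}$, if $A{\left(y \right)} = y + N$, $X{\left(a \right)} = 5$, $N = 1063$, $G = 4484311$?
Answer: $\frac{1076309944637}{190976955734} \approx 5.6358$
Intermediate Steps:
$S{\left(D \right)} = 5$
$A{\left(y \right)} = 1063 + y$ ($A{\left(y \right)} = y + 1063 = 1063 + y$)
$\frac{A{\left(S{\left(g{\left(-2,-6 \right)} \right)} \right)}}{2880012} + \frac{G}{795734} = \frac{1063 + 5}{2880012} + \frac{4484311}{795734} = 1068 \cdot \frac{1}{2880012} + 4484311 \cdot \frac{1}{795734} = \frac{89}{240001} + \frac{4484311}{795734} = \frac{1076309944637}{190976955734}$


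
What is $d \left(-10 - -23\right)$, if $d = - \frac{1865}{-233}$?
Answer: $\frac{24245}{233} \approx 104.06$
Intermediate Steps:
$d = \frac{1865}{233}$ ($d = \left(-1865\right) \left(- \frac{1}{233}\right) = \frac{1865}{233} \approx 8.0043$)
$d \left(-10 - -23\right) = \frac{1865 \left(-10 - -23\right)}{233} = \frac{1865 \left(-10 + 23\right)}{233} = \frac{1865}{233} \cdot 13 = \frac{24245}{233}$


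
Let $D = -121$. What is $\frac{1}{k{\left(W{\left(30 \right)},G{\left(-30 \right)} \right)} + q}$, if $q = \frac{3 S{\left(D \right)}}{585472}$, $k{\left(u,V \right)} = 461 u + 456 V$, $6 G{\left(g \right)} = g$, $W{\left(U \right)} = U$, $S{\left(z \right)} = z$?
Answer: $\frac{585472}{6762201237} \approx 8.658 \cdot 10^{-5}$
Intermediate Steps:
$G{\left(g \right)} = \frac{g}{6}$
$k{\left(u,V \right)} = 456 V + 461 u$
$q = - \frac{363}{585472}$ ($q = \frac{3 \left(-121\right)}{585472} = \left(-363\right) \frac{1}{585472} = - \frac{363}{585472} \approx -0.00062001$)
$\frac{1}{k{\left(W{\left(30 \right)},G{\left(-30 \right)} \right)} + q} = \frac{1}{\left(456 \cdot \frac{1}{6} \left(-30\right) + 461 \cdot 30\right) - \frac{363}{585472}} = \frac{1}{\left(456 \left(-5\right) + 13830\right) - \frac{363}{585472}} = \frac{1}{\left(-2280 + 13830\right) - \frac{363}{585472}} = \frac{1}{11550 - \frac{363}{585472}} = \frac{1}{\frac{6762201237}{585472}} = \frac{585472}{6762201237}$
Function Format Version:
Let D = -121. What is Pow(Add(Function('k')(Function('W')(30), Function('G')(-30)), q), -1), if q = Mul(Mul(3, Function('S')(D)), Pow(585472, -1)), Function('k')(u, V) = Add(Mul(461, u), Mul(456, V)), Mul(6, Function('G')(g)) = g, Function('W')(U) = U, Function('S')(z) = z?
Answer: Rational(585472, 6762201237) ≈ 8.6580e-5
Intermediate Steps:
Function('G')(g) = Mul(Rational(1, 6), g)
Function('k')(u, V) = Add(Mul(456, V), Mul(461, u))
q = Rational(-363, 585472) (q = Mul(Mul(3, -121), Pow(585472, -1)) = Mul(-363, Rational(1, 585472)) = Rational(-363, 585472) ≈ -0.00062001)
Pow(Add(Function('k')(Function('W')(30), Function('G')(-30)), q), -1) = Pow(Add(Add(Mul(456, Mul(Rational(1, 6), -30)), Mul(461, 30)), Rational(-363, 585472)), -1) = Pow(Add(Add(Mul(456, -5), 13830), Rational(-363, 585472)), -1) = Pow(Add(Add(-2280, 13830), Rational(-363, 585472)), -1) = Pow(Add(11550, Rational(-363, 585472)), -1) = Pow(Rational(6762201237, 585472), -1) = Rational(585472, 6762201237)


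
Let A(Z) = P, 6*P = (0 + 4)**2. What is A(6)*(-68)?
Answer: -544/3 ≈ -181.33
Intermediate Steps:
P = 8/3 (P = (0 + 4)**2/6 = (1/6)*4**2 = (1/6)*16 = 8/3 ≈ 2.6667)
A(Z) = 8/3
A(6)*(-68) = (8/3)*(-68) = -544/3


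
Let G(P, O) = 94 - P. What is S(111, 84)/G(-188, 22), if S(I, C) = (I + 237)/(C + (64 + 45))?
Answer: 58/9071 ≈ 0.0063940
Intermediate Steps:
S(I, C) = (237 + I)/(109 + C) (S(I, C) = (237 + I)/(C + 109) = (237 + I)/(109 + C))
S(111, 84)/G(-188, 22) = ((237 + 111)/(109 + 84))/(94 - 1*(-188)) = (348/193)/(94 + 188) = ((1/193)*348)/282 = (348/193)*(1/282) = 58/9071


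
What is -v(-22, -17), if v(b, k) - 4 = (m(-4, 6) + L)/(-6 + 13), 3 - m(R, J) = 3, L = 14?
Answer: -6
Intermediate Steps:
m(R, J) = 0 (m(R, J) = 3 - 1*3 = 3 - 3 = 0)
v(b, k) = 6 (v(b, k) = 4 + (0 + 14)/(-6 + 13) = 4 + 14/7 = 4 + 14*(⅐) = 4 + 2 = 6)
-v(-22, -17) = -1*6 = -6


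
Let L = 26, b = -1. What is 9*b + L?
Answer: 17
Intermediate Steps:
9*b + L = 9*(-1) + 26 = -9 + 26 = 17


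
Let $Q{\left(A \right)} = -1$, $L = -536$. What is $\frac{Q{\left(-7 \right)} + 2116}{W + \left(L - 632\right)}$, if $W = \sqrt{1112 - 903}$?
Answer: $- \frac{494064}{272803} - \frac{423 \sqrt{209}}{272803} \approx -1.8335$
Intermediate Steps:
$W = \sqrt{209} \approx 14.457$
$\frac{Q{\left(-7 \right)} + 2116}{W + \left(L - 632\right)} = \frac{-1 + 2116}{\sqrt{209} - 1168} = \frac{2115}{\sqrt{209} - 1168} = \frac{2115}{-1168 + \sqrt{209}}$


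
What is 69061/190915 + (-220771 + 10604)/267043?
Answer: -21681776182/50982514345 ≈ -0.42528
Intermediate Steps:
69061/190915 + (-220771 + 10604)/267043 = 69061*(1/190915) - 210167*1/267043 = 69061/190915 - 210167/267043 = -21681776182/50982514345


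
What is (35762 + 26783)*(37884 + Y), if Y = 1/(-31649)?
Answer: 74990874269675/31649 ≈ 2.3695e+9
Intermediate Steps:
Y = -1/31649 ≈ -3.1597e-5
(35762 + 26783)*(37884 + Y) = (35762 + 26783)*(37884 - 1/31649) = 62545*(1198990715/31649) = 74990874269675/31649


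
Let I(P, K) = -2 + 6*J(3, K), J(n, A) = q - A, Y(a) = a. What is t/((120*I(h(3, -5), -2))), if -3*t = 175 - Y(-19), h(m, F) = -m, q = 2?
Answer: -97/3960 ≈ -0.024495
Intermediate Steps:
J(n, A) = 2 - A
I(P, K) = 10 - 6*K (I(P, K) = -2 + 6*(2 - K) = -2 + (12 - 6*K) = 10 - 6*K)
t = -194/3 (t = -(175 - 1*(-19))/3 = -(175 + 19)/3 = -⅓*194 = -194/3 ≈ -64.667)
t/((120*I(h(3, -5), -2))) = -194*1/(120*(10 - 6*(-2)))/3 = -194*1/(120*(10 + 12))/3 = -194/(3*(120*22)) = -194/3/2640 = -194/3*1/2640 = -97/3960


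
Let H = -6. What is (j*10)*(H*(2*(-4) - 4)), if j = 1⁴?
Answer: 720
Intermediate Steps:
j = 1
(j*10)*(H*(2*(-4) - 4)) = (1*10)*(-6*(2*(-4) - 4)) = 10*(-6*(-8 - 4)) = 10*(-6*(-12)) = 10*72 = 720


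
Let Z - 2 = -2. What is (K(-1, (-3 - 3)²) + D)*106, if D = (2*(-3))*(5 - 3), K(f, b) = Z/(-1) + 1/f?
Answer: -1378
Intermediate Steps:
Z = 0 (Z = 2 - 2 = 0)
K(f, b) = 1/f (K(f, b) = 0/(-1) + 1/f = 0*(-1) + 1/f = 0 + 1/f = 1/f)
D = -12 (D = -6*2 = -12)
(K(-1, (-3 - 3)²) + D)*106 = (1/(-1) - 12)*106 = (-1 - 12)*106 = -13*106 = -1378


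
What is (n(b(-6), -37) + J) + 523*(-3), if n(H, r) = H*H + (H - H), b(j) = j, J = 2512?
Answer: 979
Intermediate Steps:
n(H, r) = H**2 (n(H, r) = H**2 + 0 = H**2)
(n(b(-6), -37) + J) + 523*(-3) = ((-6)**2 + 2512) + 523*(-3) = (36 + 2512) - 1569 = 2548 - 1569 = 979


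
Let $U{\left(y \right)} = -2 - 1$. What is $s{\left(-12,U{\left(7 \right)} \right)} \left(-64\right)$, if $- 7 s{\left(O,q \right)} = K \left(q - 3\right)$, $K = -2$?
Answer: $\frac{768}{7} \approx 109.71$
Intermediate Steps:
$U{\left(y \right)} = -3$ ($U{\left(y \right)} = -2 - 1 = -3$)
$s{\left(O,q \right)} = - \frac{6}{7} + \frac{2 q}{7}$ ($s{\left(O,q \right)} = - \frac{\left(-2\right) \left(q - 3\right)}{7} = - \frac{\left(-2\right) \left(-3 + q\right)}{7} = - \frac{6 - 2 q}{7} = - \frac{6}{7} + \frac{2 q}{7}$)
$s{\left(-12,U{\left(7 \right)} \right)} \left(-64\right) = \left(- \frac{6}{7} + \frac{2}{7} \left(-3\right)\right) \left(-64\right) = \left(- \frac{6}{7} - \frac{6}{7}\right) \left(-64\right) = \left(- \frac{12}{7}\right) \left(-64\right) = \frac{768}{7}$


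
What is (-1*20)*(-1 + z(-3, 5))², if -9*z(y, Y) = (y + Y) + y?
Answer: -1280/81 ≈ -15.802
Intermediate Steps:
z(y, Y) = -2*y/9 - Y/9 (z(y, Y) = -((y + Y) + y)/9 = -((Y + y) + y)/9 = -(Y + 2*y)/9 = -2*y/9 - Y/9)
(-1*20)*(-1 + z(-3, 5))² = (-1*20)*(-1 + (-2/9*(-3) - ⅑*5))² = -20*(-1 + (⅔ - 5/9))² = -20*(-1 + ⅑)² = -20*(-8/9)² = -20*64/81 = -1280/81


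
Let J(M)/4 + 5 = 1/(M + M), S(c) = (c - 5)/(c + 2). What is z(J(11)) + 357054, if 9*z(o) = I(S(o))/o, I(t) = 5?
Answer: 700539893/1962 ≈ 3.5705e+5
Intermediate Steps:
S(c) = (-5 + c)/(2 + c)
J(M) = -20 + 2/M (J(M) = -20 + 4/(M + M) = -20 + 4/((2*M)) = -20 + 4*(1/(2*M)) = -20 + 2/M)
z(o) = 5/(9*o) (z(o) = (5/o)/9 = 5/(9*o))
z(J(11)) + 357054 = 5/(9*(-20 + 2/11)) + 357054 = 5/(9*(-218/11)) + 357054 = (5/9)*(-11/218) + 357054 = -55/1962 + 357054 = 700539893/1962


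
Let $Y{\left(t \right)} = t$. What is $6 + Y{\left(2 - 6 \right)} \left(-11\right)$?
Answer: $50$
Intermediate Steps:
$6 + Y{\left(2 - 6 \right)} \left(-11\right) = 6 + \left(2 - 6\right) \left(-11\right) = 6 - -44 = 6 + 44 = 50$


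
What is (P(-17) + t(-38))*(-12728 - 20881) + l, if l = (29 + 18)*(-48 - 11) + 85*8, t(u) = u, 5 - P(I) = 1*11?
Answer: 1476703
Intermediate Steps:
P(I) = -6 (P(I) = 5 - 11 = -6)
l = -2093 (l = 47*(-59) + 680 = -2773 + 680 = -2093)
(P(-17) + t(-38))*(-12728 - 20881) + l = (-6 - 38)*(-12728 - 20881) - 2093 = -44*(-33609) - 2093 = 1478796 - 2093 = 1476703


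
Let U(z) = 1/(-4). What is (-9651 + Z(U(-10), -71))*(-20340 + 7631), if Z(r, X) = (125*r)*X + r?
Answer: 188919285/2 ≈ 9.4460e+7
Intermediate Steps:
U(z) = -1/4
Z(r, X) = r + 125*X*r (Z(r, X) = 125*X*r + r = r + 125*X*r)
(-9651 + Z(U(-10), -71))*(-20340 + 7631) = (-9651 - (1 + 125*(-71))/4)*(-20340 + 7631) = (-9651 - (1 - 8875)/4)*(-12709) = (-9651 - 1/4*(-8874))*(-12709) = (-9651 + 4437/2)*(-12709) = -14865/2*(-12709) = 188919285/2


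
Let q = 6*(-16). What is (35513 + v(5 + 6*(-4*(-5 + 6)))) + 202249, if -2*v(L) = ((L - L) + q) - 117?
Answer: 475737/2 ≈ 2.3787e+5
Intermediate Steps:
q = -96
v(L) = 213/2 (v(L) = -(((L - L) - 96) - 117)/2 = -((0 - 96) - 117)/2 = -(-96 - 117)/2 = -1/2*(-213) = 213/2)
(35513 + v(5 + 6*(-4*(-5 + 6)))) + 202249 = (35513 + 213/2) + 202249 = 71239/2 + 202249 = 475737/2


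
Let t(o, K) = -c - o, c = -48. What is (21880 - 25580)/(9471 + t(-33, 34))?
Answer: -925/2388 ≈ -0.38735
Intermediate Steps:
t(o, K) = 48 - o (t(o, K) = -1*(-48) - o = 48 - o)
(21880 - 25580)/(9471 + t(-33, 34)) = (21880 - 25580)/(9471 + (48 - 1*(-33))) = -3700/(9471 + (48 + 33)) = -3700/(9471 + 81) = -3700/9552 = -3700*1/9552 = -925/2388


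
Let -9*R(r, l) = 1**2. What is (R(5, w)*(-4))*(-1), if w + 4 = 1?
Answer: -4/9 ≈ -0.44444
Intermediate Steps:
w = -3 (w = -4 + 1 = -3)
R(r, l) = -1/9 (R(r, l) = -1/9*1**2 = -1/9*1 = -1/9)
(R(5, w)*(-4))*(-1) = -1/9*(-4)*(-1) = (4/9)*(-1) = -4/9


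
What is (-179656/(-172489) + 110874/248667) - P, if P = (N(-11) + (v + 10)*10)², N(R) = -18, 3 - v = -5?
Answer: -375200767927278/14297440721 ≈ -26243.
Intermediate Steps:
v = 8 (v = 3 - 1*(-5) = 3 + 5 = 8)
P = 26244 (P = (-18 + (8 + 10)*10)² = (-18 + 18*10)² = (-18 + 180)² = 162² = 26244)
(-179656/(-172489) + 110874/248667) - P = (-179656/(-172489) + 110874/248667) - 1*26244 = (-179656*(-1/172489) + 110874*(1/248667)) - 26244 = (179656/172489 + 36958/82889) - 26244 = 21266354646/14297440721 - 26244 = -375200767927278/14297440721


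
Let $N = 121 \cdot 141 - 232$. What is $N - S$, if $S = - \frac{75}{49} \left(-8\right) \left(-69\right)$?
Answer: $\frac{866021}{49} \approx 17674.0$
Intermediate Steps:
$S = - \frac{41400}{49}$ ($S = \left(-75\right) \frac{1}{49} \left(-8\right) \left(-69\right) = \left(- \frac{75}{49}\right) \left(-8\right) \left(-69\right) = \frac{600}{49} \left(-69\right) = - \frac{41400}{49} \approx -844.9$)
$N = 16829$ ($N = 17061 - 232 = 16829$)
$N - S = 16829 - - \frac{41400}{49} = 16829 + \frac{41400}{49} = \frac{866021}{49}$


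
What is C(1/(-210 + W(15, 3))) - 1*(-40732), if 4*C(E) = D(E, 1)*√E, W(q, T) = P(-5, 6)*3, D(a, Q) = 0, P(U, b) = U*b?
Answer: 40732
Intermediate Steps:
W(q, T) = -90 (W(q, T) = -5*6*3 = -30*3 = -90)
C(E) = 0 (C(E) = (0*√E)/4 = (¼)*0 = 0)
C(1/(-210 + W(15, 3))) - 1*(-40732) = 0 - 1*(-40732) = 0 + 40732 = 40732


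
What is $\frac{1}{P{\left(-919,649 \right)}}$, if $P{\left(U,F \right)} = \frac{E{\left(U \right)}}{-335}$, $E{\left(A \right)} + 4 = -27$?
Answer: $\frac{335}{31} \approx 10.806$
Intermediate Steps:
$E{\left(A \right)} = -31$ ($E{\left(A \right)} = -4 - 27 = -31$)
$P{\left(U,F \right)} = \frac{31}{335}$ ($P{\left(U,F \right)} = - \frac{31}{-335} = \left(-31\right) \left(- \frac{1}{335}\right) = \frac{31}{335}$)
$\frac{1}{P{\left(-919,649 \right)}} = \frac{1}{\frac{31}{335}} = \frac{335}{31}$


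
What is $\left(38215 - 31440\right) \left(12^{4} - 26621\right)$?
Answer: $-39870875$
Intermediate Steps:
$\left(38215 - 31440\right) \left(12^{4} - 26621\right) = 6775 \left(20736 - 26621\right) = 6775 \left(-5885\right) = -39870875$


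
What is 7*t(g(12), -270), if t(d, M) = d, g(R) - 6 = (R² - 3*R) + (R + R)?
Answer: 966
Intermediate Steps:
g(R) = 6 + R² - R (g(R) = 6 + ((R² - 3*R) + (R + R)) = 6 + ((R² - 3*R) + 2*R) = 6 + (R² - R) = 6 + R² - R)
7*t(g(12), -270) = 7*(6 + 12² - 1*12) = 7*(6 + 144 - 12) = 7*138 = 966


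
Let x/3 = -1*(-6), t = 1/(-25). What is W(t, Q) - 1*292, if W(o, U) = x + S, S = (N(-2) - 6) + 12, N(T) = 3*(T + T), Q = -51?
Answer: -280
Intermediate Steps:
t = -1/25 ≈ -0.040000
N(T) = 6*T (N(T) = 3*(2*T) = 6*T)
S = -6 (S = (6*(-2) - 6) + 12 = (-12 - 6) + 12 = -18 + 12 = -6)
x = 18 (x = 3*(-1*(-6)) = 3*6 = 18)
W(o, U) = 12 (W(o, U) = 18 - 6 = 12)
W(t, Q) - 1*292 = 12 - 1*292 = 12 - 292 = -280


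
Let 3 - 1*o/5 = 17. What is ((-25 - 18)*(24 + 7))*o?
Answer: 93310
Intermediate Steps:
o = -70 (o = 15 - 5*17 = 15 - 85 = -70)
((-25 - 18)*(24 + 7))*o = ((-25 - 18)*(24 + 7))*(-70) = -43*31*(-70) = -1333*(-70) = 93310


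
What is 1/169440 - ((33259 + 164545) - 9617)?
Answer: -31886405279/169440 ≈ -1.8819e+5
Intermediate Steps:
1/169440 - ((33259 + 164545) - 9617) = 1/169440 - (197804 - 9617) = 1/169440 - 1*188187 = 1/169440 - 188187 = -31886405279/169440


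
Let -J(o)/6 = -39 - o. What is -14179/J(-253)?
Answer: 14179/1284 ≈ 11.043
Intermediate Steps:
J(o) = 234 + 6*o (J(o) = -6*(-39 - o) = 234 + 6*o)
-14179/J(-253) = -14179/(234 + 6*(-253)) = -14179/(234 - 1518) = -14179/(-1284) = -14179*(-1/1284) = 14179/1284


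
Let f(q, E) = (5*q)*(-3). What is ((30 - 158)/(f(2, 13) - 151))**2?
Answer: 16384/32761 ≈ 0.50011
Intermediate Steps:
f(q, E) = -15*q
((30 - 158)/(f(2, 13) - 151))**2 = ((30 - 158)/(-15*2 - 151))**2 = (-128/(-30 - 151))**2 = (-128/(-181))**2 = (-128*(-1/181))**2 = (128/181)**2 = 16384/32761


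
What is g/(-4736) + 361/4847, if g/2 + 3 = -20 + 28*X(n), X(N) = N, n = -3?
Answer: 37121/310208 ≈ 0.11966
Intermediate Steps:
g = -214 (g = -6 + 2*(-20 + 28*(-3)) = -6 + 2*(-20 - 84) = -6 + 2*(-104) = -6 - 208 = -214)
g/(-4736) + 361/4847 = -214/(-4736) + 361/4847 = -214*(-1/4736) + 361*(1/4847) = 107/2368 + 361/4847 = 37121/310208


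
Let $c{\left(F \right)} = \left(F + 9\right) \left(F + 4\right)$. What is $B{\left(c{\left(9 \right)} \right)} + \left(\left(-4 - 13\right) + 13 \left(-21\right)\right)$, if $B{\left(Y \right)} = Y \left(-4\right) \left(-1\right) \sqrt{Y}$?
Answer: $-290 + 2808 \sqrt{26} \approx 14028.0$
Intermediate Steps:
$c{\left(F \right)} = \left(4 + F\right) \left(9 + F\right)$ ($c{\left(F \right)} = \left(9 + F\right) \left(4 + F\right) = \left(4 + F\right) \left(9 + F\right)$)
$B{\left(Y \right)} = 4 Y^{\frac{3}{2}}$ ($B{\left(Y \right)} = - 4 Y \left(-1\right) \sqrt{Y} = 4 Y \sqrt{Y} = 4 Y^{\frac{3}{2}}$)
$B{\left(c{\left(9 \right)} \right)} + \left(\left(-4 - 13\right) + 13 \left(-21\right)\right) = 4 \left(36 + 9^{2} + 13 \cdot 9\right)^{\frac{3}{2}} + \left(\left(-4 - 13\right) + 13 \left(-21\right)\right) = 4 \left(36 + 81 + 117\right)^{\frac{3}{2}} - 290 = 4 \cdot 234^{\frac{3}{2}} - 290 = 4 \cdot 702 \sqrt{26} - 290 = 2808 \sqrt{26} - 290 = -290 + 2808 \sqrt{26}$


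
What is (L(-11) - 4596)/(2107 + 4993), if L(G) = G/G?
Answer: -919/1420 ≈ -0.64718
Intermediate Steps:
L(G) = 1
(L(-11) - 4596)/(2107 + 4993) = (1 - 4596)/(2107 + 4993) = -4595/7100 = -4595*1/7100 = -919/1420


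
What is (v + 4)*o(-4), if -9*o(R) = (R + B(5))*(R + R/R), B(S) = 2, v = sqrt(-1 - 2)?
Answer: -8/3 - 2*I*sqrt(3)/3 ≈ -2.6667 - 1.1547*I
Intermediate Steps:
v = I*sqrt(3) (v = sqrt(-3) = I*sqrt(3) ≈ 1.732*I)
o(R) = -(1 + R)*(2 + R)/9 (o(R) = -(R + 2)*(R + R/R)/9 = -(2 + R)*(R + 1)/9 = -(2 + R)*(1 + R)/9 = -(1 + R)*(2 + R)/9)
(v + 4)*o(-4) = (I*sqrt(3) + 4)*(-2/9 - 1/3*(-4) - 1/9*(-4)**2) = (4 + I*sqrt(3))*(-2/9 + 4/3 - 1/9*16) = (4 + I*sqrt(3))*(-2/9 + 4/3 - 16/9) = (4 + I*sqrt(3))*(-2/3) = -8/3 - 2*I*sqrt(3)/3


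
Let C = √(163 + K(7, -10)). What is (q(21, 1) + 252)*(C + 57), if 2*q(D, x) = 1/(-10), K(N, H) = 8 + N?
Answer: 287223/20 + 5039*√178/20 ≈ 17723.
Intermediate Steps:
q(D, x) = -1/20 (q(D, x) = (½)/(-10) = (½)*(-⅒) = -1/20)
C = √178 (C = √(163 + (8 + 7)) = √(163 + 15) = √178 ≈ 13.342)
(q(21, 1) + 252)*(C + 57) = (-1/20 + 252)*(√178 + 57) = 5039*(57 + √178)/20 = 287223/20 + 5039*√178/20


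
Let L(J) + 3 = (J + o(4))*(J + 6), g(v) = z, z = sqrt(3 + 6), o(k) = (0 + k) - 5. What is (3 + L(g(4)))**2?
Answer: 324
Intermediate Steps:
o(k) = -5 + k (o(k) = k - 5 = -5 + k)
z = 3 (z = sqrt(9) = 3)
g(v) = 3
L(J) = -3 + (-1 + J)*(6 + J) (L(J) = -3 + (J + (-5 + 4))*(J + 6) = -3 + (J - 1)*(6 + J) = -3 + (-1 + J)*(6 + J))
(3 + L(g(4)))**2 = (3 + (-9 + 3**2 + 5*3))**2 = (3 + (-9 + 9 + 15))**2 = (3 + 15)**2 = 18**2 = 324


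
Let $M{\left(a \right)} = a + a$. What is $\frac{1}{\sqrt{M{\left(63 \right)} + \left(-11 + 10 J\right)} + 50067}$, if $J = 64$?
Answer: $\frac{50067}{2506703734} - \frac{\sqrt{755}}{2506703734} \approx 1.9962 \cdot 10^{-5}$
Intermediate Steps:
$M{\left(a \right)} = 2 a$
$\frac{1}{\sqrt{M{\left(63 \right)} + \left(-11 + 10 J\right)} + 50067} = \frac{1}{\sqrt{2 \cdot 63 + \left(-11 + 10 \cdot 64\right)} + 50067} = \frac{1}{\sqrt{126 + \left(-11 + 640\right)} + 50067} = \frac{1}{\sqrt{126 + 629} + 50067} = \frac{1}{\sqrt{755} + 50067} = \frac{1}{50067 + \sqrt{755}}$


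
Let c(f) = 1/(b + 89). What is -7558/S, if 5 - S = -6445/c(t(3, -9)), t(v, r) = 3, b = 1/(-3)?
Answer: -22674/1714385 ≈ -0.013226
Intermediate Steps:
b = -1/3 ≈ -0.33333
c(f) = 3/266 (c(f) = 1/(-1/3 + 89) = 1/(266/3) = 3/266)
S = 1714385/3 (S = 5 - (-6445)/3/266 = 5 - (-6445)*266/3 = 5 - 1*(-1714370/3) = 5 + 1714370/3 = 1714385/3 ≈ 5.7146e+5)
-7558/S = -7558/1714385/3 = -7558*3/1714385 = -22674/1714385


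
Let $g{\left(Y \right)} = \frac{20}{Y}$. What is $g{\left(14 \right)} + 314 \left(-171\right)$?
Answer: $- \frac{375848}{7} \approx -53693.0$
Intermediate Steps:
$g{\left(14 \right)} + 314 \left(-171\right) = \frac{20}{14} + 314 \left(-171\right) = 20 \cdot \frac{1}{14} - 53694 = \frac{10}{7} - 53694 = - \frac{375848}{7}$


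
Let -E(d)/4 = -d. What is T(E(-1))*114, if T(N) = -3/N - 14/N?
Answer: 969/2 ≈ 484.50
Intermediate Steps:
E(d) = 4*d (E(d) = -(-4)*d = 4*d)
T(N) = -17/N
T(E(-1))*114 = -17/(4*(-1))*114 = -17/(-4)*114 = -17*(-1/4)*114 = (17/4)*114 = 969/2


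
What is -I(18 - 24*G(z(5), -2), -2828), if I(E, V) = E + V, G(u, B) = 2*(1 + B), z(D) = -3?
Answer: 2762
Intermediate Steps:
G(u, B) = 2 + 2*B
-I(18 - 24*G(z(5), -2), -2828) = -((18 - 24*(2 + 2*(-2))) - 2828) = -((18 - 24*(2 - 4)) - 2828) = -((18 - 24*(-2)) - 2828) = -((18 + 48) - 2828) = -(66 - 2828) = -1*(-2762) = 2762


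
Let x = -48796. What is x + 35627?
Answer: -13169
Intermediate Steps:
x + 35627 = -48796 + 35627 = -13169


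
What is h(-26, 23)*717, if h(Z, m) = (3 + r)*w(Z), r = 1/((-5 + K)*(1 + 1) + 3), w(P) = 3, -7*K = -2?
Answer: 30592/5 ≈ 6118.4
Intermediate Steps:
K = 2/7 (K = -⅐*(-2) = 2/7 ≈ 0.28571)
r = -7/45 (r = 1/((-5 + 2/7)*(1 + 1) + 3) = 1/(-33/7*2 + 3) = 1/(-66/7 + 3) = 1/(-45/7) = -7/45 ≈ -0.15556)
h(Z, m) = 128/15 (h(Z, m) = (3 - 7/45)*3 = (128/45)*3 = 128/15)
h(-26, 23)*717 = (128/15)*717 = 30592/5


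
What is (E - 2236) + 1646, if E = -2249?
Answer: -2839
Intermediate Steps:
(E - 2236) + 1646 = (-2249 - 2236) + 1646 = -4485 + 1646 = -2839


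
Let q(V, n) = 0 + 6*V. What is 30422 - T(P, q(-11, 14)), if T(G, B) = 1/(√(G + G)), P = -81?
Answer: 30422 + I*√2/18 ≈ 30422.0 + 0.078567*I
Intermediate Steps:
q(V, n) = 6*V
T(G, B) = √2/(2*√G) (T(G, B) = 1/(√(2*G)) = 1/(√2*√G) = √2/(2*√G))
30422 - T(P, q(-11, 14)) = 30422 - √2/(2*√(-81)) = 30422 - √2*(-I/9)/2 = 30422 - (-1)*I*√2/18 = 30422 + I*√2/18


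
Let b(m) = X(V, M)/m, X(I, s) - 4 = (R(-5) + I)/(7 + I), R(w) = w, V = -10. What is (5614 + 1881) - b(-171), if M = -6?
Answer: 142406/19 ≈ 7495.1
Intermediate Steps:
X(I, s) = 4 + (-5 + I)/(7 + I)
b(m) = 9/m (b(m) = ((23 + 5*(-10))/(7 - 10))/m = ((23 - 50)/(-3))/m = (-1/3*(-27))/m = 9/m)
(5614 + 1881) - b(-171) = (5614 + 1881) - 9/(-171) = 7495 - 9*(-1)/171 = 7495 - 1*(-1/19) = 7495 + 1/19 = 142406/19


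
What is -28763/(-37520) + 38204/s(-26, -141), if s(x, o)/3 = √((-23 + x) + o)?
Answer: 4109/5360 - 19102*I*√190/285 ≈ 0.7666 - 923.87*I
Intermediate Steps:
s(x, o) = 3*√(-23 + o + x) (s(x, o) = 3*√((-23 + x) + o) = 3*√(-23 + o + x))
-28763/(-37520) + 38204/s(-26, -141) = -28763/(-37520) + 38204/((3*√(-23 - 141 - 26))) = -28763*(-1/37520) + 38204/((3*√(-190))) = 4109/5360 + 38204/((3*(I*√190))) = 4109/5360 + 38204/((3*I*√190)) = 4109/5360 + 38204*(-I*√190/570) = 4109/5360 - 19102*I*√190/285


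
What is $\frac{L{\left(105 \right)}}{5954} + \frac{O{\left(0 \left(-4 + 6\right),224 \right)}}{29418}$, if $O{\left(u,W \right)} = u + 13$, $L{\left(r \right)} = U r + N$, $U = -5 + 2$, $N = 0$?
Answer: $- \frac{2297317}{43788693} \approx -0.052464$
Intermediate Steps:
$U = -3$
$L{\left(r \right)} = - 3 r$ ($L{\left(r \right)} = - 3 r + 0 = - 3 r$)
$O{\left(u,W \right)} = 13 + u$
$\frac{L{\left(105 \right)}}{5954} + \frac{O{\left(0 \left(-4 + 6\right),224 \right)}}{29418} = \frac{\left(-3\right) 105}{5954} + \frac{13 + 0 \left(-4 + 6\right)}{29418} = \left(-315\right) \frac{1}{5954} + \left(13 + 0 \cdot 2\right) \frac{1}{29418} = - \frac{315}{5954} + \left(13 + 0\right) \frac{1}{29418} = - \frac{315}{5954} + 13 \cdot \frac{1}{29418} = - \frac{315}{5954} + \frac{13}{29418} = - \frac{2297317}{43788693}$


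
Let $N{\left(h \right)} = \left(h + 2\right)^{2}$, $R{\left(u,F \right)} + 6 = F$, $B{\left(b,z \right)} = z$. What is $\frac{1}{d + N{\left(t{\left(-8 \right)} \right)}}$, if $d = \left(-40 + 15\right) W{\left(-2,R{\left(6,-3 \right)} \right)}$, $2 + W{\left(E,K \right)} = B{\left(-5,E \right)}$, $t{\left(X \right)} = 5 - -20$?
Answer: $\frac{1}{829} \approx 0.0012063$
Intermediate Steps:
$t{\left(X \right)} = 25$ ($t{\left(X \right)} = 5 + 20 = 25$)
$R{\left(u,F \right)} = -6 + F$
$W{\left(E,K \right)} = -2 + E$
$N{\left(h \right)} = \left(2 + h\right)^{2}$
$d = 100$ ($d = \left(-40 + 15\right) \left(-2 - 2\right) = \left(-25\right) \left(-4\right) = 100$)
$\frac{1}{d + N{\left(t{\left(-8 \right)} \right)}} = \frac{1}{100 + \left(2 + 25\right)^{2}} = \frac{1}{100 + 27^{2}} = \frac{1}{100 + 729} = \frac{1}{829}$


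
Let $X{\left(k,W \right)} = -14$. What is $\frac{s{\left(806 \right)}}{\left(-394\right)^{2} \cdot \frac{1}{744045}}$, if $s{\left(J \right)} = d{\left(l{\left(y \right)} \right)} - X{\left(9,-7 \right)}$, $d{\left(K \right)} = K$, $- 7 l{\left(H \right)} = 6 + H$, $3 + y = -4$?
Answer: $\frac{73660455}{1086652} \approx 67.787$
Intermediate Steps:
$y = -7$ ($y = -3 - 4 = -7$)
$l{\left(H \right)} = - \frac{6}{7} - \frac{H}{7}$ ($l{\left(H \right)} = - \frac{6 + H}{7} = - \frac{6}{7} - \frac{H}{7}$)
$s{\left(J \right)} = \frac{99}{7}$ ($s{\left(J \right)} = \left(- \frac{6}{7} - -1\right) - -14 = \left(- \frac{6}{7} + 1\right) + 14 = \frac{1}{7} + 14 = \frac{99}{7}$)
$\frac{s{\left(806 \right)}}{\left(-394\right)^{2} \cdot \frac{1}{744045}} = \frac{99}{7 \frac{\left(-394\right)^{2}}{744045}} = \frac{99}{7 \cdot 155236 \cdot \frac{1}{744045}} = \frac{99}{7 \cdot \frac{155236}{744045}} = \frac{99}{7} \cdot \frac{744045}{155236} = \frac{73660455}{1086652}$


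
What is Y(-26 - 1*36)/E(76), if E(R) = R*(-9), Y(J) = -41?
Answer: 41/684 ≈ 0.059942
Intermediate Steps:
E(R) = -9*R
Y(-26 - 1*36)/E(76) = -41/((-9*76)) = -41/(-684) = -41*(-1/684) = 41/684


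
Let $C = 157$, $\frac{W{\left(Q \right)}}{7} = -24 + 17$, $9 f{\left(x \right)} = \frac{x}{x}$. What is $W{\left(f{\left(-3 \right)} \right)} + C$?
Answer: $108$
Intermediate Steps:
$f{\left(x \right)} = \frac{1}{9}$ ($f{\left(x \right)} = \frac{x \frac{1}{x}}{9} = \frac{1}{9} \cdot 1 = \frac{1}{9}$)
$W{\left(Q \right)} = -49$ ($W{\left(Q \right)} = 7 \left(-24 + 17\right) = 7 \left(-7\right) = -49$)
$W{\left(f{\left(-3 \right)} \right)} + C = -49 + 157 = 108$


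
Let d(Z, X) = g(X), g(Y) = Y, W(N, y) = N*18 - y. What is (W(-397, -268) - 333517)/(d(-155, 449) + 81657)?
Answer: -340395/82106 ≈ -4.1458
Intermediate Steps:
W(N, y) = -y + 18*N (W(N, y) = 18*N - y = -y + 18*N)
d(Z, X) = X
(W(-397, -268) - 333517)/(d(-155, 449) + 81657) = ((-1*(-268) + 18*(-397)) - 333517)/(449 + 81657) = ((268 - 7146) - 333517)/82106 = (-6878 - 333517)*(1/82106) = -340395*1/82106 = -340395/82106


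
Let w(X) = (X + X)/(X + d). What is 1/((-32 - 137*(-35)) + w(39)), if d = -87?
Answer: 8/38091 ≈ 0.00021002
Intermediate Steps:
w(X) = 2*X/(-87 + X) (w(X) = (X + X)/(X - 87) = (2*X)/(-87 + X) = 2*X/(-87 + X))
1/((-32 - 137*(-35)) + w(39)) = 1/((-32 - 137*(-35)) + 2*39/(-87 + 39)) = 1/((-32 + 4795) + 2*39/(-48)) = 1/(4763 + 2*39*(-1/48)) = 1/(4763 - 13/8) = 1/(38091/8) = 8/38091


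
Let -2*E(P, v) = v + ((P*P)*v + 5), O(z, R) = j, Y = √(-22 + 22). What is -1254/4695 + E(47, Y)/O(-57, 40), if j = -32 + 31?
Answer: 6989/3130 ≈ 2.2329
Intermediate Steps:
j = -1
Y = 0 (Y = √0 = 0)
O(z, R) = -1
E(P, v) = -5/2 - v/2 - v*P²/2 (E(P, v) = -(v + ((P*P)*v + 5))/2 = -(v + (P²*v + 5))/2 = -(v + (v*P² + 5))/2 = -(v + (5 + v*P²))/2 = -(5 + v + v*P²)/2 = -5/2 - v/2 - v*P²/2)
-1254/4695 + E(47, Y)/O(-57, 40) = -1254/4695 + (-5/2 - ½*0 - ½*0*47²)/(-1) = -1254*1/4695 + (-5/2 + 0 - ½*0*2209)*(-1) = -418/1565 + (-5/2 + 0 + 0)*(-1) = -418/1565 - 5/2*(-1) = -418/1565 + 5/2 = 6989/3130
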